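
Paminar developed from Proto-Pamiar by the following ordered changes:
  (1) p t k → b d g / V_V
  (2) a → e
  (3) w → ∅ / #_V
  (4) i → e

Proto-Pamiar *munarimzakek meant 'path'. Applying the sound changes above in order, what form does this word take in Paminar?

muneremzegek

Paminar: *munarimzakek
  munarimzakek → munarimzagek   [intervocalic voicing]
  munarimzagek → munerimzegek   [vowel merger]
  munerimzegek (rule 3 does not apply)
  munerimzegek → muneremzegek   [vowel merger]
  giving Paminar muneremzegek.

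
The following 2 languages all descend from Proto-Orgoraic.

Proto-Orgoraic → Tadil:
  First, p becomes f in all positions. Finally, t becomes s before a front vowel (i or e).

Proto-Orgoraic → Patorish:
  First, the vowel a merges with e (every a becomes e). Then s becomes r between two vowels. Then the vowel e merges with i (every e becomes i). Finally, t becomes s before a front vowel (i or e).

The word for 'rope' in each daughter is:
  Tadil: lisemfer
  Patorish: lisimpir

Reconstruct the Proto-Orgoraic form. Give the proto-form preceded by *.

Position 7: Tadil has e, Patorish has i. Tadil preserves e here (none of its changes turn any other segment into e), so the proto-segment is *e.
Position 4: Tadil has e, Patorish has i. Tadil preserves e here (none of its changes turn any other segment into e), so the proto-segment is *e.
Position 6: Tadil has f, Patorish has p. Patorish preserves p here (none of its changes turn any other segment into p), so the proto-segment is *p.
The remaining positions agree across the daughters. Check the candidate against every language:
Tadil: start from *litemper.
  rule 1 (unconditioned shift): litemper → litemfer
  rule 2 (palatalisation): litemfer → lisemfer
  ⇒ Tadil lisemfer
Patorish: start from *litemper.
  rule 1: no change — litemper
  rule 2: no change — litemper
  rule 3 (vowel merger): litemper → litimpir
  rule 4 (palatalisation): litimpir → lisimpir
  ⇒ Patorish lisimpir
*litemper is the unique common source.

*litemper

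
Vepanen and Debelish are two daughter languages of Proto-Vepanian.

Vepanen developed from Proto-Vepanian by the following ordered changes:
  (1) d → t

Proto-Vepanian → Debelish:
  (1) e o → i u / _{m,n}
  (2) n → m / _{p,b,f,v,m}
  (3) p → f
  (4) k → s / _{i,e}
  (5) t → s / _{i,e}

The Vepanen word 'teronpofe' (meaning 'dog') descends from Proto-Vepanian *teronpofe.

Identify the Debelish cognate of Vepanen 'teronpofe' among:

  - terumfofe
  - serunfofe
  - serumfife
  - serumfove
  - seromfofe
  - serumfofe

Debelish: *teronpofe > terunpofe > terumpofe > terumfofe > serumfofe  (by pre-nasal raising, nasal place assimilation, unconditioned shift, palatalisation)
Among the options, 'serumfofe' alone shows every Debelish change applied in order.

serumfofe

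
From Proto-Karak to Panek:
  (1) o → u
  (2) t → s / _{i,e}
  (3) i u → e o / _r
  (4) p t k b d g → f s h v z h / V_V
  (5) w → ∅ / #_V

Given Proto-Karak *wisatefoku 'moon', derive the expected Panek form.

isasefuhu

Panek: *wisatefoku > wisatefuku > wisasefuku > wisasefuhu > isasefuhu  (by vowel merger, palatalisation, intervocalic lenition, glide loss)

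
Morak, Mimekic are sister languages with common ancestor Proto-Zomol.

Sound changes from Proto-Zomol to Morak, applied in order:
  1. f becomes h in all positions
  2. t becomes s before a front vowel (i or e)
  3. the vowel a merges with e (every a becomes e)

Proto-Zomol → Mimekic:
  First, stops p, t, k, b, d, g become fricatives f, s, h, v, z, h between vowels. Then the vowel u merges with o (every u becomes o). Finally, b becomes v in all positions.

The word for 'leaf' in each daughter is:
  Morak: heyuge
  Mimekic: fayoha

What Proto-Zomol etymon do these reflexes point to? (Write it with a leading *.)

*fayuga

Position 4: Morak has u, Mimekic has o. Morak preserves u here (none of its changes turn any other segment into u), so the proto-segment is *u.
Position 2: Morak has e, Mimekic has a. Mimekic preserves a here (none of its changes turn any other segment into a), so the proto-segment is *a.
Position 6: Morak has e, Mimekic has a. Mimekic preserves a here (none of its changes turn any other segment into a), so the proto-segment is *a.
Continuing position by position gives *fayuga; check it forward:
Morak: *fayuga
  fayuga → hayuga   [unconditioned shift]
  hayuga (rule 2 does not apply)
  hayuga → heyuge   [vowel merger]
  giving Morak heyuge.
Mimekic: *fayuga > fayuha > fayoha  (by intervocalic lenition, vowel merger)
No other proto-form is consistent with every reflex, so the reconstruction is *fayuga.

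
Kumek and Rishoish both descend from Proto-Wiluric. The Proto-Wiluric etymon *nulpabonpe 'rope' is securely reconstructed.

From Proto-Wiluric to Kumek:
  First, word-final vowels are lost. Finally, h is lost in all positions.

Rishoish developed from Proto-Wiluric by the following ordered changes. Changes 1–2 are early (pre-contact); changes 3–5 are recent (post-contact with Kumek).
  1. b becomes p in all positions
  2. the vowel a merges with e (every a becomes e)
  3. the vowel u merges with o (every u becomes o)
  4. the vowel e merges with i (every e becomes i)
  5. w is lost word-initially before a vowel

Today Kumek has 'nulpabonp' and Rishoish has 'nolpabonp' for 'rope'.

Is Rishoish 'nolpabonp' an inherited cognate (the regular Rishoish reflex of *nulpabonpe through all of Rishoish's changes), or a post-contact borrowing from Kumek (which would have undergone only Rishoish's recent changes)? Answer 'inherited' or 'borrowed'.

borrowed

If inherited, *nulpabonpe would pass through all of Rishoish's changes:
Rishoish: start from *nulpabonpe.
  rule 1 (unconditioned shift): nulpabonpe → nulpaponpe
  rule 2 (vowel merger): nulpaponpe → nulpeponpe
  rule 3 (vowel merger): nulpeponpe → nolpeponpe
  rule 4 (vowel merger): nolpeponpe → nolpiponpi
  rule 5: no change — nolpiponpi
  ⇒ Rishoish nolpiponpi
If borrowed from Kumek 'nulpabonp' after the early changes, it would undergo only the recent ones:
  rule 3 (vowel merger): nulpabonp → nolpabonp
  rule 4 (vowel merger): no change (nolpabonp)
  rule 5 (glide loss): no change (nolpabonp)
  ⇒ as a loan: nolpabonp
Rishoish 'nolpabonp' matches the loan outcome 'nolpabonp', not the inherited 'nolpiponpi' — it skipped the early Rishoish changes, so it was borrowed from Kumek.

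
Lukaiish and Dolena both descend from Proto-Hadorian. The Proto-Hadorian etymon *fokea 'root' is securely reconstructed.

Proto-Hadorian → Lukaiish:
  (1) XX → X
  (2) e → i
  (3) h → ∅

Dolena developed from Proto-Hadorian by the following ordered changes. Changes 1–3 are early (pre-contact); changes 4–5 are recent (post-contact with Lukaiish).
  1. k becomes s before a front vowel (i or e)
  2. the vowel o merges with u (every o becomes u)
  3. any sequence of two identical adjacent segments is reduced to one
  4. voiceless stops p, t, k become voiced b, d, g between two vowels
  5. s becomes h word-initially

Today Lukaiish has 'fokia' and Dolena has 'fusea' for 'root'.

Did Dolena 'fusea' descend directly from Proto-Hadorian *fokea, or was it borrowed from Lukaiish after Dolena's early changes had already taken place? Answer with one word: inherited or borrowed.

inherited

If inherited, *fokea would pass through all of Dolena's changes:
Dolena: *fokea > fosea > fusea  (by palatalisation, vowel merger)
If borrowed from Lukaiish 'fokia' after the early changes, it would undergo only the recent ones:
  rule 4 (intervocalic voicing): fokia → fogia
  rule 5 (debuccalisation): no change (fogia)
  ⇒ as a loan: fogia
Dolena 'fusea' matches the inherited outcome exactly, so it is an inherited cognate, not a loan.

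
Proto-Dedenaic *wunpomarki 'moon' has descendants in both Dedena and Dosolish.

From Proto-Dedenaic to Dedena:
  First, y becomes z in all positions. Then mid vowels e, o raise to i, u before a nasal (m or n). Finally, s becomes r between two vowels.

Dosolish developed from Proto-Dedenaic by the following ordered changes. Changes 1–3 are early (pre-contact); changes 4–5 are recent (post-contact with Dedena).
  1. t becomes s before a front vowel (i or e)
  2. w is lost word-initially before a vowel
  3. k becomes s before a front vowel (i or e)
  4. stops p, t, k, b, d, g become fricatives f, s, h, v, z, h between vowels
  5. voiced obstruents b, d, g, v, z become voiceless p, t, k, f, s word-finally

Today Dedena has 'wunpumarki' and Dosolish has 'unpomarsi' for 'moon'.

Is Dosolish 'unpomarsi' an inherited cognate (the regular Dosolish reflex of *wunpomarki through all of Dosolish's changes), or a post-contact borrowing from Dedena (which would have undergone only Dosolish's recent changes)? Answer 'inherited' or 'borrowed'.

If inherited, *wunpomarki would pass through all of Dosolish's changes:
Dosolish: start from *wunpomarki.
  rule 1: no change — wunpomarki
  rule 2 (glide loss): wunpomarki → unpomarki
  rule 3 (palatalisation): unpomarki → unpomarsi
  rule 4: no change — unpomarsi
  rule 5: no change — unpomarsi
  ⇒ Dosolish unpomarsi
If borrowed from Dedena 'wunpumarki' after the early changes, it would undergo only the recent ones:
  rule 4 (intervocalic lenition): no change (wunpumarki)
  rule 5 (final devoicing): no change (wunpumarki)
  ⇒ as a loan: wunpumarki
Dosolish 'unpomarsi' matches the inherited outcome exactly, so it is an inherited cognate, not a loan.

inherited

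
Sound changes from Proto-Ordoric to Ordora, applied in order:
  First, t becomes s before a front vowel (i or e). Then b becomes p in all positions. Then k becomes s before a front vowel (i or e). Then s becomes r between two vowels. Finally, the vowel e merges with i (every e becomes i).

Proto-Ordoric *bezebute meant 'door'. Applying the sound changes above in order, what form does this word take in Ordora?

pizipuri

Ordora: start from *bezebute.
  rule 1 (palatalisation): bezebute → bezebuse
  rule 2 (unconditioned shift): bezebuse → pezepuse
  rule 3: no change — pezepuse
  rule 4 (rhotacism): pezepuse → pezepure
  rule 5 (vowel merger): pezepure → pizipuri
  ⇒ Ordora pizipuri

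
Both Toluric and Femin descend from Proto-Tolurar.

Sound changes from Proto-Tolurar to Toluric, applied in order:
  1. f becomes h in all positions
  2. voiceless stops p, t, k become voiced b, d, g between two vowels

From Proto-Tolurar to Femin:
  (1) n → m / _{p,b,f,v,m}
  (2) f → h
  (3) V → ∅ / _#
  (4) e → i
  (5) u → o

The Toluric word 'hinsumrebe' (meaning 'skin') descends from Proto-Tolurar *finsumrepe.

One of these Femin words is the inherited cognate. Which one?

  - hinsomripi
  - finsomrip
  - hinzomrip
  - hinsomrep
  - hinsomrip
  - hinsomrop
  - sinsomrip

hinsomrip

Femin: *finsumrepe > hinsumrepe > hinsumrep > hinsumrip > hinsomrip  (by unconditioned shift, apocope, vowel merger, vowel merger)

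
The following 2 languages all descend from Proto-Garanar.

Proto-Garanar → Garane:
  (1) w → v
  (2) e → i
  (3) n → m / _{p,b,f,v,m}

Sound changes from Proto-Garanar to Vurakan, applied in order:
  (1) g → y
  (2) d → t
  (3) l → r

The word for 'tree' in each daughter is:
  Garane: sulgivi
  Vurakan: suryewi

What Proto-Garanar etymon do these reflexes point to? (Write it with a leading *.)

Position 5: Garane has i, Vurakan has e. Vurakan preserves e here (none of its changes turn any other segment into e), so the proto-segment is *e.
Position 6: Garane has v, Vurakan has w. Vurakan preserves w here (none of its changes turn any other segment into w), so the proto-segment is *w.
Verify the candidate proto-form against each daughter:
Garane: start from *sulgewi.
  rule 1 (unconditioned shift): sulgewi → sulgevi
  rule 2 (vowel merger): sulgevi → sulgivi
  rule 3: no change — sulgivi
  ⇒ Garane sulgivi
Vurakan: *sulgewi
  sulgewi → sulyewi   [unconditioned shift]
  sulyewi (rule 2 does not apply)
  sulyewi → suryewi   [unconditioned shift]
  giving Vurakan suryewi.
Only *sulgewi yields all of Garane sulgivi, Vurakan suryewi.

*sulgewi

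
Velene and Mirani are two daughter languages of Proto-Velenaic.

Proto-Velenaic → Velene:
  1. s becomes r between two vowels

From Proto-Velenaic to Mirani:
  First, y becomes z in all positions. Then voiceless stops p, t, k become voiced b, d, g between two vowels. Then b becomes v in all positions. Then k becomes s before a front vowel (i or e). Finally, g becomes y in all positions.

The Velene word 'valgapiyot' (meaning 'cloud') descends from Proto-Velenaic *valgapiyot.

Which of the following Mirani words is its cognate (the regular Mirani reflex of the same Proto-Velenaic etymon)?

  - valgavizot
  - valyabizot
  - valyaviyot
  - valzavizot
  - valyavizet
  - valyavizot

Mirani: *valgapiyot
  valgapiyot → valgapizot   [unconditioned shift]
  valgapizot → valgabizot   [intervocalic voicing]
  valgabizot → valgavizot   [unconditioned shift]
  valgavizot (rule 4 does not apply)
  valgavizot → valyavizot   [unconditioned shift]
  giving Mirani valyavizot.
Only 'valyavizot' matches the regular Mirani development of *valgapiyot.

valyavizot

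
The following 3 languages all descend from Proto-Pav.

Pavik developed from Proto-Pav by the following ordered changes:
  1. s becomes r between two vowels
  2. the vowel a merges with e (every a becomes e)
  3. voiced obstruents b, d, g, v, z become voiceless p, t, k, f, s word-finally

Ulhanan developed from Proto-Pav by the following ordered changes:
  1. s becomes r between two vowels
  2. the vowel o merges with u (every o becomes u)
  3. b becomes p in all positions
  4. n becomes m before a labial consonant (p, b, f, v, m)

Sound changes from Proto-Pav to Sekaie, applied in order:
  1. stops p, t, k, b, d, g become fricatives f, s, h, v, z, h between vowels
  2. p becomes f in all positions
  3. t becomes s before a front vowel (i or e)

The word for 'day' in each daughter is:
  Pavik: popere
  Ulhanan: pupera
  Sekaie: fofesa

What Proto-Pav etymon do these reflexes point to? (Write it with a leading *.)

Position 6: Pavik has e, Ulhanan has a, Sekaie has a. Ulhanan preserves a here (none of its changes turn any other segment into a), so the proto-segment is *a.
Position 3: Pavik has p, Ulhanan has p, Sekaie has f. Taking the neighbouring segments as reconstructed: Pavik p can only go back to *p; Ulhanan p could go back to *p or *b; Sekaie f could go back to *p or *f — the one source consistent with every daughter is *p.
This points to *popesa. Verify forward in each daughter:
Pavik: start from *popesa.
  rule 1 (rhotacism): popesa → popera
  rule 2 (vowel merger): popera → popere
  rule 3: no change — popere
  ⇒ Pavik popere
Ulhanan: start from *popesa.
  rule 1 (rhotacism): popesa → popera
  rule 2 (vowel merger): popera → pupera
  rule 3: no change — pupera
  rule 4: no change — pupera
  ⇒ Ulhanan pupera
Sekaie: start from *popesa.
  rule 1 (intervocalic lenition): popesa → pofesa
  rule 2 (unconditioned shift): pofesa → fofesa
  rule 3: no change — fofesa
  ⇒ Sekaie fofesa
No other proto-form is consistent with every reflex, so the reconstruction is *popesa.

*popesa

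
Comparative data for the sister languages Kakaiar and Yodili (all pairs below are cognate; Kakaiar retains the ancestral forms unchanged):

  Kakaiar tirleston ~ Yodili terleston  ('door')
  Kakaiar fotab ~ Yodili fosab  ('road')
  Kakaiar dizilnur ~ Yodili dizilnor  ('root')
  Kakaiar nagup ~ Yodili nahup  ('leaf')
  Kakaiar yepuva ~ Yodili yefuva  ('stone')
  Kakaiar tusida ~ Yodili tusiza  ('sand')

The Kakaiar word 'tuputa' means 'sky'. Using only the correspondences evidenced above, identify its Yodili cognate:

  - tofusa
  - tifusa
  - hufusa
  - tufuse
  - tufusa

tufusa

yepuva ~ yefuva — Kakaiar p corresponds to Yodili f between vowels (before a back vowel).
fotab ~ fosab — Kakaiar t corresponds to Yodili s between vowels (before a back vowel).
Applying these to Kakaiar 'tuputa':
  tuputa → tufuta   (p→f between vowels (before a back vowel))
  tufuta → tufusa   (t→s between vowels (before a back vowel))
So the Yodili cognate is 'tufusa'.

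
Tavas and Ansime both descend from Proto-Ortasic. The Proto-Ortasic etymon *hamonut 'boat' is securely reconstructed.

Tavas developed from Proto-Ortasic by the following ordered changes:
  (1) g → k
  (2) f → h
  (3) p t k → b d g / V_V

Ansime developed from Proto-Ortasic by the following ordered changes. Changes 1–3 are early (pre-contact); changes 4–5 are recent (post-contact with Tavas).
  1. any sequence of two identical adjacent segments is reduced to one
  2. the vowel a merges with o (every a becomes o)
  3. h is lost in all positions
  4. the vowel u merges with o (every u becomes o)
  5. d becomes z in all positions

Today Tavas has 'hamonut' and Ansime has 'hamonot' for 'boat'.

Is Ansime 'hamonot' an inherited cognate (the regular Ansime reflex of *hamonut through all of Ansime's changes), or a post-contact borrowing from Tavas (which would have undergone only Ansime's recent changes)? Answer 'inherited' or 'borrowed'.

borrowed

If inherited, *hamonut would pass through all of Ansime's changes:
Ansime: *hamonut > homonut > omonut > omonot  (by vowel merger, h-loss, vowel merger)
If borrowed from Tavas 'hamonut' after the early changes, it would undergo only the recent ones:
  rule 4 (vowel merger): hamonut → hamonot
  rule 5 (unconditioned shift): no change (hamonot)
  ⇒ as a loan: hamonot
Ansime 'hamonot' matches the loan outcome 'hamonot', not the inherited 'omonot' — it skipped the early Ansime changes, so it was borrowed from Tavas.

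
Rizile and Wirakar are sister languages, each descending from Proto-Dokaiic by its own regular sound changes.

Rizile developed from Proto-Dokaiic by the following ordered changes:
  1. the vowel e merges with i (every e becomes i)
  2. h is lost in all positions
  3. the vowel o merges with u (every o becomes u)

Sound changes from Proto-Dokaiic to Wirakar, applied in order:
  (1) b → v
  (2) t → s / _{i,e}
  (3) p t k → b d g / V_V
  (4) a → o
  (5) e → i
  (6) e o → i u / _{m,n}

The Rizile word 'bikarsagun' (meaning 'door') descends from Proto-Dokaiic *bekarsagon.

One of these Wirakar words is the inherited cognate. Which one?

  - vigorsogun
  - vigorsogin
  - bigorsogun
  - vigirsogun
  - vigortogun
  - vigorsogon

vigorsogun

Wirakar: start from *bekarsagon.
  rule 1 (unconditioned shift): bekarsagon → vekarsagon
  rule 2: no change — vekarsagon
  rule 3 (intervocalic voicing): vekarsagon → vegarsagon
  rule 4 (vowel merger): vegarsagon → vegorsogon
  rule 5 (vowel merger): vegorsogon → vigorsogon
  rule 6 (pre-nasal raising): vigorsogon → vigorsogun
  ⇒ Wirakar vigorsogun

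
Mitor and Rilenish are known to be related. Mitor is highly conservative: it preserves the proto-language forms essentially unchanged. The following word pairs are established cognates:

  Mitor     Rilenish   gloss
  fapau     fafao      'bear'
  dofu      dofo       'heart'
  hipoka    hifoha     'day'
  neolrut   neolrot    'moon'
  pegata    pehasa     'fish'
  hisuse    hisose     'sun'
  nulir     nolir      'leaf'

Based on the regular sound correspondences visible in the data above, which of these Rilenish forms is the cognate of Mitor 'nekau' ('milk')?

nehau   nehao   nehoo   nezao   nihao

nehao

hipoka ~ hifoha — Mitor k corresponds to Rilenish h between vowels (before a back vowel).
fapau ~ fafao — Mitor u corresponds to Rilenish o word-finally.
Applying these to Mitor 'nekau':
  nekau → nehau   (k→h between vowels (before a back vowel))
  nehau → nehao   (u→o word-finally)
So the Rilenish cognate is 'nehao'.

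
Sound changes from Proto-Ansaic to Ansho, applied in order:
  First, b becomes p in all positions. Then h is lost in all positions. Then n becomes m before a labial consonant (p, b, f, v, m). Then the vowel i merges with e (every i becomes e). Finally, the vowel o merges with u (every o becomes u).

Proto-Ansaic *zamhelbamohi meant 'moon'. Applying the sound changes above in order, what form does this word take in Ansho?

zamelpamue

Ansho: *zamhelbamohi > zamhelpamohi > zamelpamoi > zamelpamoe > zamelpamue  (by unconditioned shift, h-loss, vowel merger, vowel merger)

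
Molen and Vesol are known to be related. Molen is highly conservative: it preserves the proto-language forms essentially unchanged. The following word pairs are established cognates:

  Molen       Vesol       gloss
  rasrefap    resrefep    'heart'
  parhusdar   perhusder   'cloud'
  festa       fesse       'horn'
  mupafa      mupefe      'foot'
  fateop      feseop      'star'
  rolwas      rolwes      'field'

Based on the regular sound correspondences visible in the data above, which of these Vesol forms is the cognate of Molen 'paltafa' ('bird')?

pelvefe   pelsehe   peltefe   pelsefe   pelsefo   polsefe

rasrefap ~ resrefep, fateop ~ feseop — Molen a corresponds to Vesol e after a consonant, before a consonant other than r, m, n, p, b, f, v.
festa ~ fesse — Molen t corresponds to Vesol s after a consonant, before a back vowel.
mupafa ~ mupefe — Molen a corresponds to Vesol e after a consonant, before a labial obstruent.
festa ~ fesse, mupafa ~ mupefe — Molen a corresponds to Vesol e word-finally.
Applying these to Molen 'paltafa':
  paltafa → peltafa   (a→e after a consonant, before a consonant other than r, m, n, p, b, f, v)
  peltafa → pelsafa   (t→s after a consonant, before a back vowel)
  pelsafa → pelsefa   (a→e after a consonant, before a labial obstruent)
  pelsefa → pelsefe   (a→e word-finally)
So the Vesol cognate is 'pelsefe'.

pelsefe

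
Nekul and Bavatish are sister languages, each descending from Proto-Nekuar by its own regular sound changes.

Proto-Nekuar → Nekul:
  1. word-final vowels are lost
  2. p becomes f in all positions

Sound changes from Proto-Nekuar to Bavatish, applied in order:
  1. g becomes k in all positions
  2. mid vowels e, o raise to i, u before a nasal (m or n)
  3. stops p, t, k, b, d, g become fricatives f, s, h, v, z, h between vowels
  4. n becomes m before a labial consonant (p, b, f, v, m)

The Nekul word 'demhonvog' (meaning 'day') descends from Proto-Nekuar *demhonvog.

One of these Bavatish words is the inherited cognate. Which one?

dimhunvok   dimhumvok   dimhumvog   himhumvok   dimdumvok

Bavatish: start from *demhonvog.
  rule 1 (unconditioned shift): demhonvog → demhonvok
  rule 2 (pre-nasal raising): demhonvok → dimhunvok
  rule 3: no change — dimhunvok
  rule 4 (nasal place assimilation): dimhunvok → dimhumvok
  ⇒ Bavatish dimhumvok
Among the options, 'dimhumvok' alone shows every Bavatish change applied in order.

dimhumvok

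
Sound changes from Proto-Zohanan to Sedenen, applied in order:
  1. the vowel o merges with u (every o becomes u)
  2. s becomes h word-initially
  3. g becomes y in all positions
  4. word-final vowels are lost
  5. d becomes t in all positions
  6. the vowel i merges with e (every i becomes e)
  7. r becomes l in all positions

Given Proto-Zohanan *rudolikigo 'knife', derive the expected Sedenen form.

lutulekey

Sedenen: *rudolikigo > rudulikigu > rudulikiyu > rudulikiy > rutulikiy > rutulekey > lutulekey  (by vowel merger, unconditioned shift, apocope, unconditioned shift, vowel merger, unconditioned shift)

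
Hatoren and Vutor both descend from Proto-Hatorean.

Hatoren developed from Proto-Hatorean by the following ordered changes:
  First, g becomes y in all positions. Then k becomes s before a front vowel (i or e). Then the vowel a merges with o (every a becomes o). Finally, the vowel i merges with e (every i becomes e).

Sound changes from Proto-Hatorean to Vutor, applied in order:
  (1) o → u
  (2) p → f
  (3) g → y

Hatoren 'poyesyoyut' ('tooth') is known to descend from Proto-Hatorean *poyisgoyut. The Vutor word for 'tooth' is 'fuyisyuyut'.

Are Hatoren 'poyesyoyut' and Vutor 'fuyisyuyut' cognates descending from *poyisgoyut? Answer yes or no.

Derive the expected Vutor reflex of *poyisgoyut:
Vutor: *poyisgoyut
  poyisgoyut → puyisguyut   [vowel merger]
  puyisguyut → fuyisguyut   [unconditioned shift]
  fuyisguyut → fuyisyuyut   [unconditioned shift]
  giving Vutor fuyisyuyut.
Vutor 'fuyisyuyut' matches the regular reflex exactly, so the pair is cognate.

yes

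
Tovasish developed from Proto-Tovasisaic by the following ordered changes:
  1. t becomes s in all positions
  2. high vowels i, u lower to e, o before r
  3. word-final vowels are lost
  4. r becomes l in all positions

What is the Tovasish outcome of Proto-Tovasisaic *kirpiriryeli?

Tovasish: *kirpiriryeli > kerpereryeli > kerpereryel > kelpelelyel  (by pre-rhotic lowering, apocope, unconditioned shift)

kelpelelyel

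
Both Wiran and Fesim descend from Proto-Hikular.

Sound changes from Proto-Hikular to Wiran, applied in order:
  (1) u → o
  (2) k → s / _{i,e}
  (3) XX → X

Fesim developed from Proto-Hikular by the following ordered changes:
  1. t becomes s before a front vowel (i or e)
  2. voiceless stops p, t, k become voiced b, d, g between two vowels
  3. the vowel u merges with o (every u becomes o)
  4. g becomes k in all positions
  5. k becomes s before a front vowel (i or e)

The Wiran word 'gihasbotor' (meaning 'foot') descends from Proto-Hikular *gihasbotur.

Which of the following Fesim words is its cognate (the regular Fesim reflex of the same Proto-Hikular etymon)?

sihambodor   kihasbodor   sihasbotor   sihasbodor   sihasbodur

Fesim: start from *gihasbotur.
  rule 1: no change — gihasbotur
  rule 2 (intervocalic voicing): gihasbotur → gihasbodur
  rule 3 (vowel merger): gihasbodur → gihasbodor
  rule 4 (unconditioned shift): gihasbodor → kihasbodor
  rule 5 (palatalisation): kihasbodor → sihasbodor
  ⇒ Fesim sihasbodor

sihasbodor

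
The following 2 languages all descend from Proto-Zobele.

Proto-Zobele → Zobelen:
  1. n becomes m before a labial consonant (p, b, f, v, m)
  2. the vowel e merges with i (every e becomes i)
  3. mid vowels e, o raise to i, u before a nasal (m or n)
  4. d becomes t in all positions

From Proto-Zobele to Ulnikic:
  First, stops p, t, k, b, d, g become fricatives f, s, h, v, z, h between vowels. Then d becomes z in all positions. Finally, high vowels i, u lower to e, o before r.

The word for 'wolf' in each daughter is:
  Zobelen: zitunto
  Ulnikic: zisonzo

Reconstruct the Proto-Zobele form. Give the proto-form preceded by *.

Position 6: Zobelen has t, Ulnikic has z. Taking the neighbouring segments as reconstructed: Zobelen t could go back to *t or *d; Ulnikic z could go back to *d or *z — the one source consistent with every daughter is *d.
Position 4: Zobelen has u, Ulnikic has o. Taking the neighbouring segments as reconstructed: Zobelen u could go back to *o or *u; Ulnikic o can only go back to *o — the one source consistent with every daughter is *o.
Verify the candidate proto-form against each daughter:
Zobelen: *zitondo
  zitondo (rule 1 does not apply)
  zitondo (rule 2 does not apply)
  zitondo → zitundo   [pre-nasal raising]
  zitundo → zitunto   [unconditioned shift]
  giving Zobelen zitunto.
Ulnikic: *zitondo > zisondo > zisonzo  (by intervocalic lenition, unconditioned shift)
Only *zitondo yields all of Zobelen zitunto, Ulnikic zisonzo.

*zitondo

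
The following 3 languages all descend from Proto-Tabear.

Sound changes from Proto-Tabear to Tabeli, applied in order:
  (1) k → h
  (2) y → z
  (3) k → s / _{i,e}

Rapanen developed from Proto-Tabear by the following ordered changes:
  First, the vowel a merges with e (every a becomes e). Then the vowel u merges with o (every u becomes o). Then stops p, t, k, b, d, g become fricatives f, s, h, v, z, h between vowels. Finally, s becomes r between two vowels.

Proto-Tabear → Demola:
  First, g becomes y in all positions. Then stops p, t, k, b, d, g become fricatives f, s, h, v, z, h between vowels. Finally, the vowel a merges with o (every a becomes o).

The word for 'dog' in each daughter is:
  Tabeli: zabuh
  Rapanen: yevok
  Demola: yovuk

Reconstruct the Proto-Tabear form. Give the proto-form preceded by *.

*yabuk

Position 3: Tabeli has b, Rapanen has v, Demola has v. Tabeli preserves b here (none of its changes turn any other segment into b), so the proto-segment is *b.
Position 1: Tabeli has z, Rapanen has y, Demola has y. Rapanen preserves y here (none of its changes turn any other segment into y), so the proto-segment is *y.
Continuing position by position gives *yabuk; check it forward:
Tabeli: *yabuk
  yabuk → yabuh   [unconditioned shift]
  yabuh → zabuh   [unconditioned shift]
  zabuh (rule 3 does not apply)
  giving Tabeli zabuh.
Rapanen: start from *yabuk.
  rule 1 (vowel merger): yabuk → yebuk
  rule 2 (vowel merger): yebuk → yebok
  rule 3 (intervocalic lenition): yebok → yevok
  rule 4: no change — yevok
  ⇒ Rapanen yevok
Demola: *yabuk
  yabuk (rule 1 does not apply)
  yabuk → yavuk   [intervocalic lenition]
  yavuk → yovuk   [vowel merger]
  giving Demola yovuk.
Only *yabuk yields all of Tabeli zabuh, Rapanen yevok, Demola yovuk.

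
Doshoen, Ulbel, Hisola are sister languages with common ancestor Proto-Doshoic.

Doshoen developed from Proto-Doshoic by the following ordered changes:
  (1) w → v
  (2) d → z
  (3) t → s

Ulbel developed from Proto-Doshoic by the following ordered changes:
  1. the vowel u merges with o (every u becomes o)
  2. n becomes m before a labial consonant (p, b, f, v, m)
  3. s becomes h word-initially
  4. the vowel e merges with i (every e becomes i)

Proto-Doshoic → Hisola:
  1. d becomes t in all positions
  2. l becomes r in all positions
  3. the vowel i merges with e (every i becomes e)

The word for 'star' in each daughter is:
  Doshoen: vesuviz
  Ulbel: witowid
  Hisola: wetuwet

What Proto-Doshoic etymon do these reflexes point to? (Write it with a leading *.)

Position 1: Doshoen has v, Ulbel has w, Hisola has w. Ulbel preserves w here (none of its changes turn any other segment into w), so the proto-segment is *w.
Position 7: Doshoen has z, Ulbel has d, Hisola has t. Ulbel preserves d here (none of its changes turn any other segment into d), so the proto-segment is *d.
Verify the candidate proto-form against each daughter:
Doshoen: *wetuwid > vetuvid > vetuviz > vesuviz  (by unconditioned shift, unconditioned shift, unconditioned shift)
Ulbel: start from *wetuwid.
  rule 1 (vowel merger): wetuwid → wetowid
  rule 2: no change — wetowid
  rule 3: no change — wetowid
  rule 4 (vowel merger): wetowid → witowid
  ⇒ Ulbel witowid
Hisola: *wetuwid > wetuwit > wetuwet  (by unconditioned shift, vowel merger)
*wetuwid is the unique common source.

*wetuwid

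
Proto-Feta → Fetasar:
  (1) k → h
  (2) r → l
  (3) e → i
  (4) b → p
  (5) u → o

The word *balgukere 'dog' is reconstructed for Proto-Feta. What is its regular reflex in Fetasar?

palgohili

Fetasar: start from *balgukere.
  rule 1 (unconditioned shift): balgukere → balguhere
  rule 2 (unconditioned shift): balguhere → balguhele
  rule 3 (vowel merger): balguhele → balguhili
  rule 4 (unconditioned shift): balguhili → palguhili
  rule 5 (vowel merger): palguhili → palgohili
  ⇒ Fetasar palgohili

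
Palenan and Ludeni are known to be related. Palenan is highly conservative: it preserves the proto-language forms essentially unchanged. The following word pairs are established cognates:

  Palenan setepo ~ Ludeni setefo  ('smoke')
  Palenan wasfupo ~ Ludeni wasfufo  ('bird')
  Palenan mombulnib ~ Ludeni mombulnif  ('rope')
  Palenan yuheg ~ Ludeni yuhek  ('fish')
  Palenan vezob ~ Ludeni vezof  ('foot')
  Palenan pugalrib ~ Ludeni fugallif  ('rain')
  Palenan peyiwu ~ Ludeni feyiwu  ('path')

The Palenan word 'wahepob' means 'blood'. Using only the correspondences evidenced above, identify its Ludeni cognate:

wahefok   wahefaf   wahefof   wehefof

wahefof

setepo ~ setefo, wasfupo ~ wasfufo — Palenan p corresponds to Ludeni f between vowels (before a back vowel).
mombulnib ~ mombulnif, vezob ~ vezof — Palenan b corresponds to Ludeni f word-finally.
Applying these to Palenan 'wahepob':
  wahepob → wahefob   (p→f between vowels (before a back vowel))
  wahefob → wahefof   (b→f word-finally)
So the Ludeni cognate is 'wahefof'.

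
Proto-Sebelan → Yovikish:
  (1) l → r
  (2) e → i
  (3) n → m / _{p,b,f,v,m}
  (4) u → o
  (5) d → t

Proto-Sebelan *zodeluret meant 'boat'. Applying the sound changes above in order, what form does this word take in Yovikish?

Yovikish: start from *zodeluret.
  rule 1 (unconditioned shift): zodeluret → zoderuret
  rule 2 (vowel merger): zoderuret → zodirurit
  rule 3: no change — zodirurit
  rule 4 (vowel merger): zodirurit → zodirorit
  rule 5 (unconditioned shift): zodirorit → zotirorit
  ⇒ Yovikish zotirorit

zotirorit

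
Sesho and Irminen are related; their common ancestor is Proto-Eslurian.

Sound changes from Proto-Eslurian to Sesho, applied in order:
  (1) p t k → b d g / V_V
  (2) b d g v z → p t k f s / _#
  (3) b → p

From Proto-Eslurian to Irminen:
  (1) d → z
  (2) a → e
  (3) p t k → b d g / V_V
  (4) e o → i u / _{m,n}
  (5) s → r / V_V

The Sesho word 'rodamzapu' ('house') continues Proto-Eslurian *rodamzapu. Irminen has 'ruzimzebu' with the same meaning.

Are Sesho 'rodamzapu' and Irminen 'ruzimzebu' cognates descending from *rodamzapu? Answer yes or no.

no

Derive the expected Irminen reflex of *rodamzapu:
Irminen: start from *rodamzapu.
  rule 1 (unconditioned shift): rodamzapu → rozamzapu
  rule 2 (vowel merger): rozamzapu → rozemzepu
  rule 3 (intervocalic voicing): rozemzepu → rozemzebu
  rule 4 (pre-nasal raising): rozemzebu → rozimzebu
  rule 5: no change — rozimzebu
  ⇒ Irminen rozimzebu
The regular Irminen reflex would be 'rozimzebu', but the attested form is 'ruzimzebu'. The correspondence is irregular, so they are not cognates (the Irminen form has a different source).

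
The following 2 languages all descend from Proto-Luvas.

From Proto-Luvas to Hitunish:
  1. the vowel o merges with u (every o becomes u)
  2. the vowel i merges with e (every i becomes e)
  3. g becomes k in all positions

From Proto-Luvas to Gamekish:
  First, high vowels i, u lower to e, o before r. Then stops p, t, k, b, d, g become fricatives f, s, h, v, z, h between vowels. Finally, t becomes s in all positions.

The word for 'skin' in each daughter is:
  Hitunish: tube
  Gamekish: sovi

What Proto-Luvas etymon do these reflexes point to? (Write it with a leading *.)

*tobi

Position 1: Hitunish has t, Gamekish has s. Hitunish preserves t here (none of its changes turn any other segment into t), so the proto-segment is *t.
Position 2: Hitunish has u, Gamekish has o. Taking the neighbouring segments as reconstructed: Hitunish u could go back to *o or *u; Gamekish o can only go back to *o — the one source consistent with every daughter is *o.
Continuing position by position gives *tobi; check it forward:
Hitunish: *tobi > tubi > tube  (by vowel merger, vowel merger)
Gamekish: start from *tobi.
  rule 1: no change — tobi
  rule 2 (intervocalic lenition): tobi → tovi
  rule 3 (unconditioned shift): tovi → sovi
  ⇒ Gamekish sovi
Only *tobi yields all of Hitunish tube, Gamekish sovi.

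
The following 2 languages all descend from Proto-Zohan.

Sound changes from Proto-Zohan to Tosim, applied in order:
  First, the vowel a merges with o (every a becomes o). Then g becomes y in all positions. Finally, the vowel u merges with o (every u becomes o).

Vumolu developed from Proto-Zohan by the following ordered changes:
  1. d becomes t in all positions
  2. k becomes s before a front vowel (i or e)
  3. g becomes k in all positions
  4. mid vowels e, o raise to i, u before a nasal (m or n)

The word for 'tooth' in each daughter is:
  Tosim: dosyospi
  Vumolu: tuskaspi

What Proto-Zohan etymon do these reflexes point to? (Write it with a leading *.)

Position 1: Tosim has d, Vumolu has t. Tosim preserves d here (none of its changes turn any other segment into d), so the proto-segment is *d.
Position 4: Tosim has y, Vumolu has k. Taking the neighbouring segments as reconstructed: Tosim y could go back to *g or *y; Vumolu k could go back to *k or *g — the one source consistent with every daughter is *g.
Position 2: Tosim has o, Vumolu has u. Taking the neighbouring segments as reconstructed: Tosim o could go back to *a or *o or *u; Vumolu u can only go back to *u — the one source consistent with every daughter is *u.
Continuing position by position gives *dusgaspi; check it forward:
Tosim: *dusgaspi
  dusgaspi → dusgospi   [vowel merger]
  dusgospi → dusyospi   [unconditioned shift]
  dusyospi → dosyospi   [vowel merger]
  giving Tosim dosyospi.
Vumolu: *dusgaspi
  dusgaspi → tusgaspi   [unconditioned shift]
  tusgaspi (rule 2 does not apply)
  tusgaspi → tuskaspi   [unconditioned shift]
  tuskaspi (rule 4 does not apply)
  giving Vumolu tuskaspi.
Only *dusgaspi yields all of Tosim dosyospi, Vumolu tuskaspi.

*dusgaspi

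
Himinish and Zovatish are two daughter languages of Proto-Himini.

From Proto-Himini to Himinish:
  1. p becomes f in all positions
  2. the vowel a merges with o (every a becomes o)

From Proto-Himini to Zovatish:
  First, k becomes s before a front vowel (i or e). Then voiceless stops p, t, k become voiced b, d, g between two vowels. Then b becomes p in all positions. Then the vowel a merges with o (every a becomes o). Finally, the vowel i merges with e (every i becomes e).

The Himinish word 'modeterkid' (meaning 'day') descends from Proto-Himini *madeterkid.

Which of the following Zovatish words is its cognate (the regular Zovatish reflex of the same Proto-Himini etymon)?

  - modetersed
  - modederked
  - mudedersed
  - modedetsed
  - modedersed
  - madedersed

modedersed

Zovatish: *madeterkid > madetersid > madedersid > modedersid > modedersed  (by palatalisation, intervocalic voicing, vowel merger, vowel merger)
Among the options, 'modedersed' alone shows every Zovatish change applied in order.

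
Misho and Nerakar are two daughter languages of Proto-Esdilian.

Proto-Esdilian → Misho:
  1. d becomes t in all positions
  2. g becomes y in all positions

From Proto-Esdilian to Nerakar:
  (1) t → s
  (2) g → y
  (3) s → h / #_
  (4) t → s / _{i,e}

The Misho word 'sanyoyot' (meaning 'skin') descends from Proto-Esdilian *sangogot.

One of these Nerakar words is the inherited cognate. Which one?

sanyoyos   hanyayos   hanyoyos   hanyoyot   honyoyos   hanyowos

Nerakar: start from *sangogot.
  rule 1 (unconditioned shift): sangogot → sangogos
  rule 2 (unconditioned shift): sangogos → sanyoyos
  rule 3 (debuccalisation): sanyoyos → hanyoyos
  rule 4: no change — hanyoyos
  ⇒ Nerakar hanyoyos

hanyoyos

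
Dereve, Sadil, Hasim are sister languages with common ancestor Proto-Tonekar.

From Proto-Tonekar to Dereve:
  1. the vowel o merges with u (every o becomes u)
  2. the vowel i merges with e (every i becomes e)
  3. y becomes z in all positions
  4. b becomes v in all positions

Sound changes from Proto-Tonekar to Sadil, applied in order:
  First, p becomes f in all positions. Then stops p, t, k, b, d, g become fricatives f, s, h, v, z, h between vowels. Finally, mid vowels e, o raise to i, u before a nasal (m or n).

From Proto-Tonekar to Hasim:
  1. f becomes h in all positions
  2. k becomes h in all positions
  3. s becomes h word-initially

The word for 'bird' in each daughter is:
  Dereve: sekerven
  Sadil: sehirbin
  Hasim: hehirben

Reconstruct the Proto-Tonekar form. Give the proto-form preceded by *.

*sekirben

Position 6: Dereve has v, Sadil has b, Hasim has b. Sadil preserves b here (none of its changes turn any other segment into b), so the proto-segment is *b.
Position 4: Dereve has e, Sadil has i, Hasim has i. Hasim preserves i here (none of its changes turn any other segment into i), so the proto-segment is *i.
Position 3: Dereve has k, Sadil has h, Hasim has h. Dereve preserves k here (none of its changes turn any other segment into k), so the proto-segment is *k.
Verify the candidate proto-form against each daughter:
Dereve: *sekirben > sekerben > sekerven  (by vowel merger, unconditioned shift)
Sadil: *sekirben > sehirben > sehirbin  (by intervocalic lenition, pre-nasal raising)
Hasim: *sekirben
  sekirben (rule 1 does not apply)
  sekirben → sehirben   [unconditioned shift]
  sehirben → hehirben   [debuccalisation]
  giving Hasim hehirben.
No other proto-form is consistent with every reflex, so the reconstruction is *sekirben.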